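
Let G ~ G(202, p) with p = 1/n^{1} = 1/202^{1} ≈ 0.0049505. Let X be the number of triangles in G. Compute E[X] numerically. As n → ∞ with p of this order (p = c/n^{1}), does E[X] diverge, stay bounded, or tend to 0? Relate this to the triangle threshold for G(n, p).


Number of potential triangles: C(202, 3) = 1353400.
Each occurs with probability p³ ≈ (0.0049505)³ ≈ 1.21323768e-07.
By linearity: E[X] = C(202, 3)·p³ ≈ 1353400 · 1.21323768e-07 ≈ 0.164200.
Here α = 1, so p = 1/n is exactly at the triangle threshold p ~ 1/n. Asymptotically E[X] → c³/6 = 1³/6 = 1/6 ≈ 0.166667, a bounded constant. In this regime the triangle count is asymptotically Poisson(c³/6).

E[X] ≈ 0.164200; in regime p = Θ(1/n^{1}) E[X] stays bounded (at the triangle threshold p ~ 1/n).


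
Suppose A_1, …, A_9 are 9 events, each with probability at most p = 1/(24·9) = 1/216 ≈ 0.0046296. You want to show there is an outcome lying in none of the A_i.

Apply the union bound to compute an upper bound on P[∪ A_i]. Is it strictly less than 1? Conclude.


Union bound: P[∪_{i=1}^{9} A_i] ≤ Σ_i P[A_i] ≤ 9·p = 9·(1/216) = 1/24.
Numerically: 1/24 ≈ 0.0416667.
Is 1/24 < 1? YES.
Since P[∪ A_i] ≤ 1/24 < 1, the complement has P[∩ A_i^c] ≥ 1 − 1/24 = 23/24 > 0, so some outcome avoids every A_i.

9·p = 1/24 ≈ 0.0416667; existence CERTIFIED by the union bound.


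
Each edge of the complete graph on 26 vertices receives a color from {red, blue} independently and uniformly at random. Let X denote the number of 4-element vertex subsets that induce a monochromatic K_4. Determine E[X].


Let X = Σ_S X_S over the C(26, 4) = 14950 subsets S of size 4, where X_S = 1 if the K_4 on S is monochromatic.
For a fixed S, the K_4 on S has C(4, 2) = 6 edges. P[all 6 edges red] = (1/2)^6, and likewise for blue, so P[monochromatic] = 2·(1/2)^6 = 2^{1 − 6} = 1/32.
By linearity of expectation: E[X] = C(26, 4) · 2^{1 − 6} = 14950 · 1/32 = 7475/16.
Numerically: E[X] ≈ 467.187500.

E[X] = C(26,4)·2^(1−C(4,2)) = 7475/16 ≈ 467.187500.


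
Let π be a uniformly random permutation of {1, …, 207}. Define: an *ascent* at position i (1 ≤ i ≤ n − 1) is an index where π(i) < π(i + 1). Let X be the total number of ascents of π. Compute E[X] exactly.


Write X = Σ X_I over i = 1, …, 206, with X_I the indicator of one ascent.
There are 206 indicators.
For each fixed i, the pair (π(i), π(i+1)) is a uniformly random ordered pair of distinct values from {1, …, 207}; by symmetry P[π(i) < π(i+1)] = 1/2.
By linearity: E[X] = 206 · (1/2) = (207 − 1) · (1/2) = 103 ≈ 103.000000.

E[X] = 103 = 103.000000.


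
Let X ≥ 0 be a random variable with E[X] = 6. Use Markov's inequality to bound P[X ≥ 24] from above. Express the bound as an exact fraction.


μ = E[X] = 6, a = 24.
Markov: P[X ≥ 24] ≤ μ/a = (6)/24 = 1/4.
Numerically: ≈ 0.2500.
(Since a = 24 > μ = 6.0000, the bound 1/4 is < 1 and informative.)

P[X ≥ 24] ≤ 1/4 ≈ 0.2500.


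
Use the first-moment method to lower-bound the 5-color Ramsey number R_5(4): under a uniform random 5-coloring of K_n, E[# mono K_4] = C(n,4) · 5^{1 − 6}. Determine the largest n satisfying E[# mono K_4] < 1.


We need C(n, 4) · 5^{1 − 6} < 1, i.e. C(n, 4) < 5^{6 − 1} = 3125.
Check values of n near the boundary:
  n = 14: C(14, 4) = 1001; 1001 < 3125? YES
  n = 15: C(15, 4) = 1365; 1365 < 3125? YES
  n = 16: C(16, 4) = 1820; 1820 < 3125? YES
  n = 17: C(17, 4) = 2380; 2380 < 3125? YES
  n = 18: C(18, 4) = 3060; 3060 < 3125? YES
  n = 19: C(19, 4) = 3876; 3876 < 3125? NO
  n = 20: C(20, 4) = 4845; 4845 < 3125? NO
  n = 21: C(21, 4) = 5985; 5985 < 3125? NO
The largest n with C(n, 4) < 3125 is n = 18 (where E[X] = 612/625 ≈ 0.979). Hence R_5(4) > 18, i.e. R_5(4) ≥ 19.

Largest n = 18; hence R_5(4) > 18.


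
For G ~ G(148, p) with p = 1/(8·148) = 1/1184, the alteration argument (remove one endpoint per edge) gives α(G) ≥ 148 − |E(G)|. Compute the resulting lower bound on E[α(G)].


E[|E(G)|] = C(148, 2)·p = 10878 · (1/1184) = 147/16.
E[α(G)] ≥ n − E[|E(G)|] = 148 − 147/16 = 2221/16.
Numerically: ≈ 138.8125.
(This is only a lower bound; the true E[α(G)] may be larger.)

E[α(G)] ≥ 2221/16 ≈ 138.8125.


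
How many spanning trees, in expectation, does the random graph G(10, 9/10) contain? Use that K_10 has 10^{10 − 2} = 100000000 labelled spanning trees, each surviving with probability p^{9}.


K_10 has 10^{10 − 2} = 100000000 labelled spanning trees.
For each such spanning tree H, let X_H = 1 if all 9 edges of H are present in G. Then P[X_H = 1] = p^{9} = (9/10)^{9} = 387420489/1000000000.
Summing the indicators: E[X] = Σ_H E[X_H] = 100000000 · p^{9} = 100000000 · 387420489/1000000000 = 387420489/10.
Numerically: E[X] ≈ 3.8742e+07.

E[X] = 100000000 · (9/10)^{9} = 387420489/10 ≈ 3.8742e+07.


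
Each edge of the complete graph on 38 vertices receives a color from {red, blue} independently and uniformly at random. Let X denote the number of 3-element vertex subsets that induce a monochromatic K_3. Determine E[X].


Let X = Σ_S X_S over the C(38, 3) = 8436 subsets S of size 3, where X_S = 1 if the K_3 on S is monochromatic.
For a fixed S, the K_3 on S has C(3, 2) = 3 edges. P[all 3 edges red] = (1/2)^3, and likewise for blue, so P[monochromatic] = 2·(1/2)^3 = 2^{1 − 3} = 1/4.
By linearity of expectation: E[X] = C(38, 3) · 2^{1 − 3} = 8436 · 1/4 = 2109.
Numerically: E[X] ≈ 2109.000000.

E[X] = C(38,3)·2^(1−C(3,2)) = 2109 ≈ 2109.000000.


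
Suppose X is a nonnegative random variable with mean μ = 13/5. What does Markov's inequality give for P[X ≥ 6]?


μ = E[X] = 13/5, a = 6.
Markov: P[X ≥ 6] ≤ μ/a = (13/5)/6 = 13/30.
Numerically: ≈ 0.433333.
(Since a = 6 > μ = 2.600000, the bound 13/30 is < 1 and informative.)

P[X ≥ 6] ≤ 13/30 ≈ 0.433333.


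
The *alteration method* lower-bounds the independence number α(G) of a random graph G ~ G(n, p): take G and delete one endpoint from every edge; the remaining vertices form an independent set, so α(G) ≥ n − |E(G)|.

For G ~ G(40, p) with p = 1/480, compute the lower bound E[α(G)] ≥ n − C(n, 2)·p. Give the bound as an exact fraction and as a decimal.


E[|E(G)|] = C(40, 2)·p = 780 · (1/480) = 13/8.
E[α(G)] ≥ n − E[|E(G)|] = 40 − 13/8 = 307/8.
Numerically: ≈ 38.375.
(This is only a lower bound; the true E[α(G)] may be larger.)

E[α(G)] ≥ 307/8 ≈ 38.375.


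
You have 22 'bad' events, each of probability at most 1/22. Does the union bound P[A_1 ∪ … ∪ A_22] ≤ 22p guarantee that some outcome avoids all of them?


Union bound: P[∪_{i=1}^{22} A_i] ≤ Σ_i P[A_i] ≤ 22·p = 22·(1/22) = 1.
Numerically: 1 ≈ 1.000.
Is 1 < 1? NO.
Since the bound 1 is ≥ 1, the union bound is uninformative here; it does NOT by itself certify existence.

22·p = 1 ≈ 1.000; existence NOT certified by the union bound.


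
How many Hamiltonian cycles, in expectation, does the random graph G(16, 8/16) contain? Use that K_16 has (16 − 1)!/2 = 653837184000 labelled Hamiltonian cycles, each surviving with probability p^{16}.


K_16 has (16 − 1)!/2 = 653837184000 labelled Hamiltonian cycles.
For each such Hamiltonian cycle H, let X_H = 1 if all 16 edges of H are present in G. Then P[X_H = 1] = p^{16} = (1/2)^{16} = 1/65536.
By linearity of expectation: E[X] = Σ_H E[X_H] = 653837184000 · p^{16} = 653837184000 · 1/65536 = 638512875/64.
Numerically: E[X] ≈ 9.98e+06.

E[X] = 653837184000 · (1/2)^{16} = 638512875/64 ≈ 9.98e+06.


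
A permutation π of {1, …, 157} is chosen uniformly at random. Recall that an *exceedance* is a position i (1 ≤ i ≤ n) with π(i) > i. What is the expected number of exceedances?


Write X = Σ_{i=1}^{157} X_i, where X_i = 1_{π(i) > i}.
For each fixed i, π(i) is uniform over {1, …, 157} (marginal of a uniform permutation), so P[π(i) > i] = (n − i)/n. Summing: Σ_{i=1}^{157} (n − i)/n = (0 + 1 + … + 156)/157 = 157(157 − 1)/(2·157) = (157 − 1)/2.
Hence E[X] = Σ_{i=1}^{157} (157 − i)/157 = 78 ≈ 78.0000.

E[X] = 78 = 78.0000.


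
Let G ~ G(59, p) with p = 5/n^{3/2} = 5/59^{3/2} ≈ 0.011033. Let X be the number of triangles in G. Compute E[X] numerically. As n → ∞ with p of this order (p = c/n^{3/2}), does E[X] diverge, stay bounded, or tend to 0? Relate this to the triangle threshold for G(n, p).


Number of potential triangles: C(59, 3) = 32509.
Each occurs with probability p³ ≈ (0.011033)³ ≈ 1.3429998e-06.
By linearity: E[X] = C(59, 3)·p³ ≈ 32509 · 1.3429998e-06 ≈ 0.04366.
Since α = 3/2 > 1, p = c/n^{3/2} = o(1/n) is below the triangle threshold p ~ 1/n. Asymptotically E[X] ~ (c³/6)·n^{3(1−α)} = (5³/6)·n^{-1.5} → 0, so by Markov's inequality G has no triangles w.h.p.

E[X] ≈ 0.04366; in regime p = Θ(1/n^{3/2}) E[X] tends to 0 (below the triangle threshold p ~ 1/n).


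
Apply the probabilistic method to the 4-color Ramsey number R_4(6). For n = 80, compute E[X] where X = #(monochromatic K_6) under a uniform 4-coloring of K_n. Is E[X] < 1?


E[X] = C(80, 6) · 4^{1 − 15} = 300500200 · 4^{−14} = 300500200/268435456.
As a reduced fraction: E[X] = 37562525/33554432 ≈ 1.119450.
Is E[X] < 1? NO.
Since E[X] ≥ 1, the first-moment bound is inconclusive at n = 80; it does NOT by itself certify R_4(6) > 80.

E[X] = 37562525/33554432 ≈ 1.119450; E[X] ≥ 1; first-moment method inconclusive here.


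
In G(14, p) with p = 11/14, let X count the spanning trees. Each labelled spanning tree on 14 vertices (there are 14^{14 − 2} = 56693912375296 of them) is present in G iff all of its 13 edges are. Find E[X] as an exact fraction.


K_14 has 14^{14 − 2} = 56693912375296 labelled spanning trees.
For each such spanning tree H, let X_H = 1 if all 13 edges of H are present in G. Then P[X_H = 1] = p^{13} = (11/14)^{13} = 34522712143931/793714773254144.
Summing the indicators: E[X] = Σ_H E[X_H] = 56693912375296 · p^{13} = 56693912375296 · 34522712143931/793714773254144 = 34522712143931/14.
Numerically: E[X] ≈ 2.47e+12.

E[X] = 56693912375296 · (11/14)^{13} = 34522712143931/14 ≈ 2.47e+12.


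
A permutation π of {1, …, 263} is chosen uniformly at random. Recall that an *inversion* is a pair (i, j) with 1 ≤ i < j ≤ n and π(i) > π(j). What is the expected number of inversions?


Write X = Σ X_I over the C(263, 2) = 34453 pairs i < j, with X_I the indicator of one inversion.
There are 34453 indicators.
For each fixed pair i < j, the values π(i) and π(j) are two distinct elements of {1, …, 263} in uniformly random order; by symmetry P[π(i) > π(j)] = 1/2.
By linearity: E[X] = 34453 · (1/2) = C(263, 2) · (1/2) = 34453/2 = 34453/2 ≈ 17226.5000.

E[X] = 34453/2 = 17226.5000.


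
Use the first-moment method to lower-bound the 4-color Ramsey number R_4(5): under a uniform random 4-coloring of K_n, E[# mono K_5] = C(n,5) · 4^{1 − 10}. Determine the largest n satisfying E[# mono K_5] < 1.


We need C(n, 5) · 4^{1 − 10} < 1, i.e. C(n, 5) < 4^{10 − 1} = 262144.
Check values of n near the boundary:
  n = 29: C(29, 5) = 118755; 118755 < 262144? YES
  n = 30: C(30, 5) = 142506; 142506 < 262144? YES
  n = 31: C(31, 5) = 169911; 169911 < 262144? YES
  n = 32: C(32, 5) = 201376; 201376 < 262144? YES
  n = 33: C(33, 5) = 237336; 237336 < 262144? YES
  n = 34: C(34, 5) = 278256; 278256 < 262144? NO
The largest n with C(n, 5) < 262144 is n = 33 (where E[X] = 29667/32768 ≈ 0.9053650). Hence R_4(5) > 33, i.e. R_4(5) ≥ 34.

Largest n = 33; hence R_4(5) > 33.


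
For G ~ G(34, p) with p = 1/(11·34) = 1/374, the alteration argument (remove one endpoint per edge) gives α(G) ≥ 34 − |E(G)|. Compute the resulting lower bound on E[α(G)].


E[|E(G)|] = C(34, 2)·p = 561 · (1/374) = 3/2.
E[α(G)] ≥ n − E[|E(G)|] = 34 − 3/2 = 65/2.
Numerically: ≈ 32.50000.
(This is only a lower bound; the true E[α(G)] may be larger.)

E[α(G)] ≥ 65/2 ≈ 32.50000.


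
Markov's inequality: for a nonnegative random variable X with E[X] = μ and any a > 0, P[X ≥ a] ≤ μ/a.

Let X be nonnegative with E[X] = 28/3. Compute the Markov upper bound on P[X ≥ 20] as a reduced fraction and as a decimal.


μ = E[X] = 28/3, a = 20.
Markov: P[X ≥ 20] ≤ μ/a = (28/3)/20 = 7/15.
Numerically: ≈ 0.4667.
(Since a = 20 > μ = 9.3333, the bound 7/15 is < 1 and informative.)

P[X ≥ 20] ≤ 7/15 ≈ 0.4667.


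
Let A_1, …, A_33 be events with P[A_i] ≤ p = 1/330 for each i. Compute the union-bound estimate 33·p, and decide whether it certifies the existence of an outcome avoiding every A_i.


Union bound: P[∪_{i=1}^{33} A_i] ≤ Σ_i P[A_i] ≤ 33·p = 33·(1/330) = 1/10.
Numerically: 1/10 ≈ 0.10000.
Is 1/10 < 1? YES.
Since P[∪ A_i] ≤ 1/10 < 1, the complement has P[∩ A_i^c] ≥ 1 − 1/10 = 9/10 > 0, so some outcome avoids every A_i.

33·p = 1/10 ≈ 0.10000; existence CERTIFIED by the union bound.


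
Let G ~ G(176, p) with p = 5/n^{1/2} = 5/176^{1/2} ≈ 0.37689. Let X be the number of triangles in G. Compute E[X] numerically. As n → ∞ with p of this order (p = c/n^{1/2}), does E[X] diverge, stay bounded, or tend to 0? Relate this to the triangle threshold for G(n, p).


Number of potential triangles: C(176, 3) = 893200.
Each occurs with probability p³ ≈ (0.37689)³ ≈ 5.3535395e-02.
By linearity: E[X] = C(176, 3)·p³ ≈ 893200 · 5.3535395e-02 ≈ 47817.81480.
Since α = 1/2 < 1, p = c/n^{1/2} ≫ 1/n is above the triangle threshold p ~ 1/n. Asymptotically E[X] ~ (c³/6)·n^{3(1−α)} = (5³/6)·n^{1.5} → ∞; triangles are abundant w.h.p.

E[X] ≈ 47817.81480; in regime p = Θ(1/n^{1/2}) E[X] diverges (above the triangle threshold p ~ 1/n).


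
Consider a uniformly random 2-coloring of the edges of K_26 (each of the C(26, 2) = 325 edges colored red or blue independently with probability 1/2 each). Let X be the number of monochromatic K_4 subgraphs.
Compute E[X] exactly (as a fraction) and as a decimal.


Let X = Σ_S X_S over the C(26, 4) = 14950 subsets S of size 4, where X_S = 1 if the K_4 on S is monochromatic.
For a fixed S, the K_4 on S has C(4, 2) = 6 edges. P[all 6 edges red] = (1/2)^6, and likewise for blue, so P[monochromatic] = 2·(1/2)^6 = 2^{1 − 6} = 1/32.
By linearity: E[X] = C(26, 4) · 2^{1 − 6} = 14950 · 1/32 = 7475/16.
Numerically: E[X] ≈ 467.1875.

E[X] = C(26,4)·2^(1−C(4,2)) = 7475/16 ≈ 467.1875.


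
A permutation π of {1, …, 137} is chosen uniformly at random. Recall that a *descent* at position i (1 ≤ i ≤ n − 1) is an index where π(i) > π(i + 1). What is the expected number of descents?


Write X = Σ X_I over i = 1, …, 136, with X_I the indicator of one descent.
There are 136 indicators.
For each fixed i, the pair (π(i), π(i+1)) is a uniformly random ordered pair of distinct values from {1, …, 137}; by symmetry P[π(i) > π(i+1)] = 1/2.
By linearity: E[X] = 136 · (1/2) = (137 − 1) · (1/2) = 68 ≈ 68.00000.

E[X] = 68 = 68.00000.


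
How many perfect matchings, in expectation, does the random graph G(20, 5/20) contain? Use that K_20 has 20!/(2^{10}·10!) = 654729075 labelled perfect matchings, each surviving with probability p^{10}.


K_20 has 20!/(2^{10}·10!) = 654729075 labelled perfect matchings.
For each such perfect matching H, let X_H = 1 if all 10 edges of H are present in G. Then P[X_H = 1] = p^{10} = (1/4)^{10} = 1/1048576.
By linearity: E[X] = Σ_H E[X_H] = 654729075 · p^{10} = 654729075 · 1/1048576 = 654729075/1048576.
Numerically: E[X] ≈ 624.4.

E[X] = 654729075 · (1/4)^{10} = 654729075/1048576 ≈ 624.4.


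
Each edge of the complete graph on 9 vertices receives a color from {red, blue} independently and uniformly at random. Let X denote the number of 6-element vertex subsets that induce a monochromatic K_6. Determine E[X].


Let X = Σ_S X_S over the C(9, 6) = 84 subsets S of size 6, where X_S = 1 if the K_6 on S is monochromatic.
For a fixed S, the K_6 on S has C(6, 2) = 15 edges. P[all 15 edges red] = (1/2)^15, and likewise for blue, so P[monochromatic] = 2·(1/2)^15 = 2^{1 − 15} = 1/16384.
By linearity of expectation: E[X] = C(9, 6) · 2^{1 − 15} = 84 · 1/16384 = 21/4096.
Numerically: E[X] ≈ 0.00513.

E[X] = C(9,6)·2^(1−C(6,2)) = 21/4096 ≈ 0.00513.


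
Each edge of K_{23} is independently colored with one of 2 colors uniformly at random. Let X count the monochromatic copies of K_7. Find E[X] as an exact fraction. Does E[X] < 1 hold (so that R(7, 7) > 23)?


E[X] = C(23, 7) · 2^{1 − 21} = 245157 · 2^{−20} = 245157/1048576.
As a reduced fraction: E[X] = 245157/1048576 ≈ 0.23380.
Is E[X] < 1? YES.
Since E[X] < 1, there exists a 2-coloring of K_{23} with no monochromatic K_7; hence R(7, 7) > 23.

E[X] = 245157/1048576 ≈ 0.23380; E[X] < 1, so R(7, 7) > 23.


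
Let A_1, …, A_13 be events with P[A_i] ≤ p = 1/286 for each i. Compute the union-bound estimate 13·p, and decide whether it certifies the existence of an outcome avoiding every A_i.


Union bound: P[∪_{i=1}^{13} A_i] ≤ Σ_i P[A_i] ≤ 13·p = 13·(1/286) = 1/22.
Numerically: 1/22 ≈ 0.045455.
Is 1/22 < 1? YES.
Since P[∪ A_i] ≤ 1/22 < 1, the complement has P[∩ A_i^c] ≥ 1 − 1/22 = 21/22 > 0, so some outcome avoids every A_i.

13·p = 1/22 ≈ 0.045455; existence CERTIFIED by the union bound.


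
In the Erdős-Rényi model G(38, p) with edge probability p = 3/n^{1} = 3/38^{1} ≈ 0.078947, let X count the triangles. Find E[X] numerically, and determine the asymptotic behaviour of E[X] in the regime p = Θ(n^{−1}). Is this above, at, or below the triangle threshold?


Number of potential triangles: C(38, 3) = 8436.
Each occurs with probability p³ ≈ (0.078947)³ ≈ 4.9205424e-04.
By linearity: E[X] = C(38, 3)·p³ ≈ 8436 · 4.9205424e-04 ≈ 4.15097.
Here α = 1, so p = 3/n is exactly at the triangle threshold p ~ 1/n. Asymptotically E[X] → c³/6 = 3³/6 = 9/2 ≈ 4.50000, a bounded constant. In this regime the triangle count is asymptotically Poisson(c³/6).

E[X] ≈ 4.15097; in regime p = Θ(1/n^{1}) E[X] stays bounded (at the triangle threshold p ~ 1/n).


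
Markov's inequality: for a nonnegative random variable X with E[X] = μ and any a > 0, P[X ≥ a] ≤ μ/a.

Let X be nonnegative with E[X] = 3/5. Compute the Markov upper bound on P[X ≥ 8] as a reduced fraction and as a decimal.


μ = E[X] = 3/5, a = 8.
Markov: P[X ≥ 8] ≤ μ/a = (3/5)/8 = 3/40.
Numerically: ≈ 0.075000.
(Since a = 8 > μ = 0.600000, the bound 3/40 is < 1 and informative.)

P[X ≥ 8] ≤ 3/40 ≈ 0.075000.


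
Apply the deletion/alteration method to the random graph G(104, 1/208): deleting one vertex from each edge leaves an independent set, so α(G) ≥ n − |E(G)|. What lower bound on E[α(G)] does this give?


E[|E(G)|] = C(104, 2)·p = 5356 · (1/208) = 103/4.
E[α(G)] ≥ n − E[|E(G)|] = 104 − 103/4 = 313/4.
Numerically: ≈ 78.250000.
(This is only a lower bound; the true E[α(G)] may be larger.)

E[α(G)] ≥ 313/4 ≈ 78.250000.


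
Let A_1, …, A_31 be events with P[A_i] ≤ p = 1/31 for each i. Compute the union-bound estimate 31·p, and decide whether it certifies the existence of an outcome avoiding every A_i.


Union bound: P[∪_{i=1}^{31} A_i] ≤ Σ_i P[A_i] ≤ 31·p = 31·(1/31) = 1.
Numerically: 1 ≈ 1.000000.
Is 1 < 1? NO.
Since the bound 1 is ≥ 1, the union bound is uninformative here; it does NOT by itself certify existence.

31·p = 1 ≈ 1.000000; existence NOT certified by the union bound.


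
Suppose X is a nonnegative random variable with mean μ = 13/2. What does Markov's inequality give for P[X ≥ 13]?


μ = E[X] = 13/2, a = 13.
Markov: P[X ≥ 13] ≤ μ/a = (13/2)/13 = 1/2.
Numerically: ≈ 0.5000.
(Since a = 13 > μ = 6.5000, the bound 1/2 is < 1 and informative.)

P[X ≥ 13] ≤ 1/2 ≈ 0.5000.


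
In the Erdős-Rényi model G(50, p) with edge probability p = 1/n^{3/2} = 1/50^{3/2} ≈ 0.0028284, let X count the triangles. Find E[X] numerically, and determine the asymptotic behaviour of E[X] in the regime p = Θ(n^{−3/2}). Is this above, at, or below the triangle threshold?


Number of potential triangles: C(50, 3) = 19600.
Each occurs with probability p³ ≈ (0.0028284)³ ≈ 2.2627417e-08.
By linearity: E[X] = C(50, 3)·p³ ≈ 19600 · 2.2627417e-08 ≈ 0.00044.
Since α = 3/2 > 1, p = c/n^{3/2} = o(1/n) is below the triangle threshold p ~ 1/n. Asymptotically E[X] ~ (c³/6)·n^{3(1−α)} = (1³/6)·n^{-1.5} → 0, so by Markov's inequality G has no triangles w.h.p.

E[X] ≈ 0.00044; in regime p = Θ(1/n^{3/2}) E[X] tends to 0 (below the triangle threshold p ~ 1/n).


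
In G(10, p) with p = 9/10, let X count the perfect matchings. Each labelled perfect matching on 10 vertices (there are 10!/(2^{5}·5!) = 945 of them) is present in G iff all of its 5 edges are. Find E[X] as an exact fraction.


K_10 has 10!/(2^{5}·5!) = 945 labelled perfect matchings.
For each such perfect matching H, let X_H = 1 if all 5 edges of H are present in G. Then P[X_H = 1] = p^{5} = (9/10)^{5} = 59049/100000.
Summing the indicators: E[X] = Σ_H E[X_H] = 945 · p^{5} = 945 · 59049/100000 = 11160261/20000.
Numerically: E[X] ≈ 558.013.

E[X] = 945 · (9/10)^{5} = 11160261/20000 ≈ 558.013.


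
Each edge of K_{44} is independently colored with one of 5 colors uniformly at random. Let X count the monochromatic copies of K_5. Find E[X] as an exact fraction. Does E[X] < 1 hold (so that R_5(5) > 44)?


E[X] = C(44, 5) · 5^{1 − 10} = 1086008 · 5^{−9} = 1086008/1953125.
As a reduced fraction: E[X] = 1086008/1953125 ≈ 0.556.
Is E[X] < 1? YES.
Since E[X] < 1, there exists a 5-coloring of K_{44} with no monochromatic K_5; hence R_5(5) > 44.

E[X] = 1086008/1953125 ≈ 0.556; E[X] < 1, so R_5(5) > 44.


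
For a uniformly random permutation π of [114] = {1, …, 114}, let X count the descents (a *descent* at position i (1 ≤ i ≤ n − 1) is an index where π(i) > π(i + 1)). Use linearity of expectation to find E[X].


Write X = Σ X_I over i = 1, …, 113, with X_I the indicator of one descent.
There are 113 indicators.
For each fixed i, the pair (π(i), π(i+1)) is a uniformly random ordered pair of distinct values from {1, …, 114}; by symmetry P[π(i) > π(i+1)] = 1/2.
By linearity: E[X] = 113 · (1/2) = (114 − 1) · (1/2) = 113/2 ≈ 56.5000.

E[X] = 113/2 = 56.5000.


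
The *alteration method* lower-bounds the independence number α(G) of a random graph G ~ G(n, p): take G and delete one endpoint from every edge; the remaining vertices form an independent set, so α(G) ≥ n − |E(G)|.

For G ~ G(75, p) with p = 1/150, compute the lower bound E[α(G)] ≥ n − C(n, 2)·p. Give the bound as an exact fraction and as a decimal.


E[|E(G)|] = C(75, 2)·p = 2775 · (1/150) = 37/2.
E[α(G)] ≥ n − E[|E(G)|] = 75 − 37/2 = 113/2.
Numerically: ≈ 56.500.
(This is only a lower bound; the true E[α(G)] may be larger.)

E[α(G)] ≥ 113/2 ≈ 56.500.


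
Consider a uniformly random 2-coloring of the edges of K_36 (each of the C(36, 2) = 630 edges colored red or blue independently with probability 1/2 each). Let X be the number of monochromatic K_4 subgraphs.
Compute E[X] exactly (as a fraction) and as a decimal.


Let X = Σ_S X_S over the C(36, 4) = 58905 subsets S of size 4, where X_S = 1 if the K_4 on S is monochromatic.
For a fixed S, the K_4 on S has C(4, 2) = 6 edges. P[all 6 edges red] = (1/2)^6, and likewise for blue, so P[monochromatic] = 2·(1/2)^6 = 2^{1 − 6} = 1/32.
By linearity of expectation: E[X] = C(36, 4) · 2^{1 − 6} = 58905 · 1/32 = 58905/32.
Numerically: E[X] ≈ 1840.7812.

E[X] = C(36,4)·2^(1−C(4,2)) = 58905/32 ≈ 1840.7812.


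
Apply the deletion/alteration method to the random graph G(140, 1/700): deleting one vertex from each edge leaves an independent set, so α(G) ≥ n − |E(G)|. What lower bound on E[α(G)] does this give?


E[|E(G)|] = C(140, 2)·p = 9730 · (1/700) = 139/10.
E[α(G)] ≥ n − E[|E(G)|] = 140 − 139/10 = 1261/10.
Numerically: ≈ 126.1000.
(This is only a lower bound; the true E[α(G)] may be larger.)

E[α(G)] ≥ 1261/10 ≈ 126.1000.


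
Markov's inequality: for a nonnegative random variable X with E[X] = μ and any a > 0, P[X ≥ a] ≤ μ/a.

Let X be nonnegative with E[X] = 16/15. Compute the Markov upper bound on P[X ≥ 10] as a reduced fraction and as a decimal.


μ = E[X] = 16/15, a = 10.
Markov: P[X ≥ 10] ≤ μ/a = (16/15)/10 = 8/75.
Numerically: ≈ 0.106667.
(Since a = 10 > μ = 1.066667, the bound 8/75 is < 1 and informative.)

P[X ≥ 10] ≤ 8/75 ≈ 0.106667.


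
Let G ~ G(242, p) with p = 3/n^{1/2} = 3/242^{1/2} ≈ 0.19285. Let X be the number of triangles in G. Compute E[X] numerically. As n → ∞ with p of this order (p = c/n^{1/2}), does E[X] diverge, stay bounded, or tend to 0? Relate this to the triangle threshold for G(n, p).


Number of potential triangles: C(242, 3) = 2332880.
Each occurs with probability p³ ≈ (0.19285)³ ≈ 7.1720072e-03.
By linearity: E[X] = C(242, 3)·p³ ≈ 2332880 · 7.1720072e-03 ≈ 16731.43209.
Since α = 1/2 < 1, p = c/n^{1/2} ≫ 1/n is above the triangle threshold p ~ 1/n. Asymptotically E[X] ~ (c³/6)·n^{3(1−α)} = (3³/6)·n^{1.5} → ∞; triangles are abundant w.h.p.

E[X] ≈ 16731.43209; in regime p = Θ(1/n^{1/2}) E[X] diverges (above the triangle threshold p ~ 1/n).


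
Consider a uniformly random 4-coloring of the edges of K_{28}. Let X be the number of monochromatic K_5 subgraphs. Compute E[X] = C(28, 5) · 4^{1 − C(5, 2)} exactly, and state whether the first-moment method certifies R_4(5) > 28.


E[X] = C(28, 5) · 4^{1 − 10} = 98280 · 4^{−9} = 98280/262144.
As a reduced fraction: E[X] = 12285/32768 ≈ 0.375.
Is E[X] < 1? YES.
Since E[X] < 1, there exists a 4-coloring of K_{28} with no monochromatic K_5; hence R_4(5) > 28.

E[X] = 12285/32768 ≈ 0.375; E[X] < 1, so R_4(5) > 28.


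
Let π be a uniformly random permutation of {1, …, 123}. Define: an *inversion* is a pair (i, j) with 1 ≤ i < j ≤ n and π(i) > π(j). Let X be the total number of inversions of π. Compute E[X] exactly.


Write X = Σ X_I over the C(123, 2) = 7503 pairs i < j, with X_I the indicator of one inversion.
There are 7503 indicators.
For each fixed pair i < j, the values π(i) and π(j) are two distinct elements of {1, …, 123} in uniformly random order; by symmetry P[π(i) > π(j)] = 1/2.
By linearity: E[X] = 7503 · (1/2) = C(123, 2) · (1/2) = 7503/2 = 7503/2 ≈ 3751.50000.

E[X] = 7503/2 = 3751.50000.


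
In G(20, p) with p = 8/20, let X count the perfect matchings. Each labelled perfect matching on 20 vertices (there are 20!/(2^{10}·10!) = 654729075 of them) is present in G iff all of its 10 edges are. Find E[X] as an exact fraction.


K_20 has 20!/(2^{10}·10!) = 654729075 labelled perfect matchings.
For each such perfect matching H, let X_H = 1 if all 10 edges of H are present in G. Then P[X_H = 1] = p^{10} = (2/5)^{10} = 1024/9765625.
By linearity of expectation: E[X] = Σ_H E[X_H] = 654729075 · p^{10} = 654729075 · 1024/9765625 = 26817702912/390625.
Numerically: E[X] ≈ 6.865e+04.

E[X] = 654729075 · (2/5)^{10} = 26817702912/390625 ≈ 6.865e+04.


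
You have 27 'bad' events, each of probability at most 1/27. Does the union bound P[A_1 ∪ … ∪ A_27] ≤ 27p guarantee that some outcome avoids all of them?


Union bound: P[∪_{i=1}^{27} A_i] ≤ Σ_i P[A_i] ≤ 27·p = 27·(1/27) = 1.
Numerically: 1 ≈ 1.000000.
Is 1 < 1? NO.
Since the bound 1 is ≥ 1, the union bound is uninformative here; it does NOT by itself certify existence.

27·p = 1 ≈ 1.000000; existence NOT certified by the union bound.


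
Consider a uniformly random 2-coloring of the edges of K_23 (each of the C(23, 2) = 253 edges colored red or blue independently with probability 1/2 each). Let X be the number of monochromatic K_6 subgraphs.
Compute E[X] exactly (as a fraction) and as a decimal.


Let X = Σ_S X_S over the C(23, 6) = 100947 subsets S of size 6, where X_S = 1 if the K_6 on S is monochromatic.
For a fixed S, the K_6 on S has C(6, 2) = 15 edges. P[all 15 edges red] = (1/2)^15, and likewise for blue, so P[monochromatic] = 2·(1/2)^15 = 2^{1 − 15} = 1/16384.
By linearity of expectation: E[X] = C(23, 6) · 2^{1 − 15} = 100947 · 1/16384 = 100947/16384.
Numerically: E[X] ≈ 6.161316.

E[X] = C(23,6)·2^(1−C(6,2)) = 100947/16384 ≈ 6.161316.


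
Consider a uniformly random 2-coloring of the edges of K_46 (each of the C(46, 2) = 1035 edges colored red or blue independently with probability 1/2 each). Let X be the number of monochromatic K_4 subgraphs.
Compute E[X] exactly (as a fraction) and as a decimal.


Let X = Σ_S X_S over the C(46, 4) = 163185 subsets S of size 4, where X_S = 1 if the K_4 on S is monochromatic.
For a fixed S, the K_4 on S has C(4, 2) = 6 edges. P[all 6 edges red] = (1/2)^6, and likewise for blue, so P[monochromatic] = 2·(1/2)^6 = 2^{1 − 6} = 1/32.
By linearity of expectation: E[X] = C(46, 4) · 2^{1 − 6} = 163185 · 1/32 = 163185/32.
Numerically: E[X] ≈ 5099.531250.

E[X] = C(46,4)·2^(1−C(4,2)) = 163185/32 ≈ 5099.531250.


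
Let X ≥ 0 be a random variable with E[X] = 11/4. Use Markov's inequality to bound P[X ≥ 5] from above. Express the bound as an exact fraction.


μ = E[X] = 11/4, a = 5.
Markov: P[X ≥ 5] ≤ μ/a = (11/4)/5 = 11/20.
Numerically: ≈ 0.550000.
(Since a = 5 > μ = 2.750000, the bound 11/20 is < 1 and informative.)

P[X ≥ 5] ≤ 11/20 ≈ 0.550000.


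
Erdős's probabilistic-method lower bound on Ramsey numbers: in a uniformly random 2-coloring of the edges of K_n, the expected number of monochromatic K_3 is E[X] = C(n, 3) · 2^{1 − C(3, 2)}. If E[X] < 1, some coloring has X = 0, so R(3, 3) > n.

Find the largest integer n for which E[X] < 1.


We need C(n, 3) · 2^{1 − 3} < 1, i.e. C(n, 3) < 2^{3 − 1} = 4.
Check values of n near the boundary:
  n = 3: C(3, 3) = 1; 1 < 4? YES
  n = 4: C(4, 3) = 4; 4 < 4? NO
The largest n with C(n, 3) < 4 is n = 3 (where E[X] = 1/4 ≈ 0.2500000). Hence R(3, 3) > 3, i.e. R(3, 3) ≥ 4.

Largest n = 3; hence R(3, 3) > 3.


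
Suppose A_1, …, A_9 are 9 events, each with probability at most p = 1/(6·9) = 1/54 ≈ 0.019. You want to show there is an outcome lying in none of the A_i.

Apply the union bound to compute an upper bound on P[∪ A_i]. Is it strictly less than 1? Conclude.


Union bound: P[∪_{i=1}^{9} A_i] ≤ Σ_i P[A_i] ≤ 9·p = 9·(1/54) = 1/6.
Numerically: 1/6 ≈ 0.167.
Is 1/6 < 1? YES.
Since P[∪ A_i] ≤ 1/6 < 1, the complement has P[∩ A_i^c] ≥ 1 − 1/6 = 5/6 > 0, so some outcome avoids every A_i.

9·p = 1/6 ≈ 0.167; existence CERTIFIED by the union bound.


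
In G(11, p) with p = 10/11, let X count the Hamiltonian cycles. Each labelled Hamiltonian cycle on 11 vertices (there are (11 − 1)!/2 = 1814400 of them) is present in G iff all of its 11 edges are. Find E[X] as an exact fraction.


K_11 has (11 − 1)!/2 = 1814400 labelled Hamiltonian cycles.
For each such Hamiltonian cycle H, let X_H = 1 if all 11 edges of H are present in G. Then P[X_H = 1] = p^{11} = (10/11)^{11} = 100000000000/285311670611.
By linearity of expectation: E[X] = Σ_H E[X_H] = 1814400 · p^{11} = 1814400 · 100000000000/285311670611 = 181440000000000000/285311670611.
Numerically: E[X] ≈ 6.3594e+05.

E[X] = 1814400 · (10/11)^{11} = 181440000000000000/285311670611 ≈ 6.3594e+05.


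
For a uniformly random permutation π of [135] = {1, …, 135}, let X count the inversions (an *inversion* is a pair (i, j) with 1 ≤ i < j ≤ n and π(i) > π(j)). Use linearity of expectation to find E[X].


Write X = Σ X_I over the C(135, 2) = 9045 pairs i < j, with X_I the indicator of one inversion.
There are 9045 indicators.
For each fixed pair i < j, the values π(i) and π(j) are two distinct elements of {1, …, 135} in uniformly random order; by symmetry P[π(i) > π(j)] = 1/2.
By linearity: E[X] = 9045 · (1/2) = C(135, 2) · (1/2) = 9045/2 = 9045/2 ≈ 4522.500000.

E[X] = 9045/2 = 4522.500000.


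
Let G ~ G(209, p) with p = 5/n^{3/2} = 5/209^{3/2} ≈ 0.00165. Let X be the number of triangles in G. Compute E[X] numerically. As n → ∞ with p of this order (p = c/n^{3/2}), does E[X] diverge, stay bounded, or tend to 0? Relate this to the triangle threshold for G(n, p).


Number of potential triangles: C(209, 3) = 1499784.
Each occurs with probability p³ ≈ (0.00165)³ ≈ 4.53160e-09.
By linearity: E[X] = C(209, 3)·p³ ≈ 1499784 · 4.53160e-09 ≈ 0.007.
Since α = 3/2 > 1, p = c/n^{3/2} = o(1/n) is below the triangle threshold p ~ 1/n. Asymptotically E[X] ~ (c³/6)·n^{3(1−α)} = (5³/6)·n^{-1.5} → 0, so by Markov's inequality G has no triangles w.h.p.

E[X] ≈ 0.007; in regime p = Θ(1/n^{3/2}) E[X] tends to 0 (below the triangle threshold p ~ 1/n).


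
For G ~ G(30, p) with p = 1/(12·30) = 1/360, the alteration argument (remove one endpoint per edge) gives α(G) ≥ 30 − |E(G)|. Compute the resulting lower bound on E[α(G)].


E[|E(G)|] = C(30, 2)·p = 435 · (1/360) = 29/24.
E[α(G)] ≥ n − E[|E(G)|] = 30 − 29/24 = 691/24.
Numerically: ≈ 28.7917.
(This is only a lower bound; the true E[α(G)] may be larger.)

E[α(G)] ≥ 691/24 ≈ 28.7917.


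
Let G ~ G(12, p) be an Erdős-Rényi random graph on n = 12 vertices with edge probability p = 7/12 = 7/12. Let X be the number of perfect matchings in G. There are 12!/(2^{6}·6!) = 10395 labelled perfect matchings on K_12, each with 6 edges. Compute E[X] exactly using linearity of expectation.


K_12 has 12!/(2^{6}·6!) = 10395 labelled perfect matchings.
For each such perfect matching H, let X_H = 1 if all 6 edges of H are present in G. Then P[X_H = 1] = p^{6} = (7/12)^{6} = 117649/2985984.
By linearity: E[X] = Σ_H E[X_H] = 10395 · p^{6} = 10395 · 117649/2985984 = 45294865/110592.
Numerically: E[X] ≈ 410.

E[X] = 10395 · (7/12)^{6} = 45294865/110592 ≈ 410.


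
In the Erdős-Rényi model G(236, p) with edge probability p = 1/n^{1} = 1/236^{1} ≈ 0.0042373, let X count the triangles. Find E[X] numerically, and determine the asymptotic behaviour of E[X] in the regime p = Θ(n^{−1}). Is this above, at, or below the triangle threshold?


Number of potential triangles: C(236, 3) = 2162940.
Each occurs with probability p³ ≈ (0.0042373)³ ≈ 7.6078859e-08.
By linearity: E[X] = C(236, 3)·p³ ≈ 2162940 · 7.6078859e-08 ≈ 0.16455.
Here α = 1, so p = 1/n is exactly at the triangle threshold p ~ 1/n. Asymptotically E[X] → c³/6 = 1³/6 = 1/6 ≈ 0.16667, a bounded constant. In this regime the triangle count is asymptotically Poisson(c³/6).

E[X] ≈ 0.16455; in regime p = Θ(1/n^{1}) E[X] stays bounded (at the triangle threshold p ~ 1/n).


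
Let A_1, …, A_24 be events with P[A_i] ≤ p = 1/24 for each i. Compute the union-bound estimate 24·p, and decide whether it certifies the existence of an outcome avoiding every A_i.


Union bound: P[∪_{i=1}^{24} A_i] ≤ Σ_i P[A_i] ≤ 24·p = 24·(1/24) = 1.
Numerically: 1 ≈ 1.000000.
Is 1 < 1? NO.
Since the bound 1 is ≥ 1, the union bound is uninformative here; it does NOT by itself certify existence.

24·p = 1 ≈ 1.000000; existence NOT certified by the union bound.


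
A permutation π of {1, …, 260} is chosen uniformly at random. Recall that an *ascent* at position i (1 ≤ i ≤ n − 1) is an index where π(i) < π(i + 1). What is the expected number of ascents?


Write X = Σ X_I over i = 1, …, 259, with X_I the indicator of one ascent.
There are 259 indicators.
For each fixed i, the pair (π(i), π(i+1)) is a uniformly random ordered pair of distinct values from {1, …, 260}; by symmetry P[π(i) < π(i+1)] = 1/2.
By linearity: E[X] = 259 · (1/2) = (260 − 1) · (1/2) = 259/2 ≈ 129.5000.

E[X] = 259/2 = 129.5000.


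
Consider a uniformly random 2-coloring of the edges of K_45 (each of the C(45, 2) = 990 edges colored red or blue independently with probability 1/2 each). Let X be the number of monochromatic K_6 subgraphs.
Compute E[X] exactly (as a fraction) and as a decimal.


Let X = Σ_S X_S over the C(45, 6) = 8145060 subsets S of size 6, where X_S = 1 if the K_6 on S is monochromatic.
For a fixed S, the K_6 on S has C(6, 2) = 15 edges. P[all 15 edges red] = (1/2)^15, and likewise for blue, so P[monochromatic] = 2·(1/2)^15 = 2^{1 − 15} = 1/16384.
By linearity: E[X] = C(45, 6) · 2^{1 − 15} = 8145060 · 1/16384 = 2036265/4096.
Numerically: E[X] ≈ 497.135010.

E[X] = C(45,6)·2^(1−C(6,2)) = 2036265/4096 ≈ 497.135010.


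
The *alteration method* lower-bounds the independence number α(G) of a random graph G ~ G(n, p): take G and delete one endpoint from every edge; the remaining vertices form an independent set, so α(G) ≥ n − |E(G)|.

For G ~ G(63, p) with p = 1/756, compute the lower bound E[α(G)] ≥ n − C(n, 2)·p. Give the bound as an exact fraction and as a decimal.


E[|E(G)|] = C(63, 2)·p = 1953 · (1/756) = 31/12.
E[α(G)] ≥ n − E[|E(G)|] = 63 − 31/12 = 725/12.
Numerically: ≈ 60.4167.
(This is only a lower bound; the true E[α(G)] may be larger.)

E[α(G)] ≥ 725/12 ≈ 60.4167.


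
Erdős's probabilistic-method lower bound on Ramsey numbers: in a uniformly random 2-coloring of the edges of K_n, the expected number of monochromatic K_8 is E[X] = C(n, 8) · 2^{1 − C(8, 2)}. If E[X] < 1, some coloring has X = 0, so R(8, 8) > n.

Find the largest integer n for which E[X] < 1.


We need C(n, 8) · 2^{1 − 28} < 1, i.e. C(n, 8) < 2^{28 − 1} = 134217728.
Check values of n near the boundary:
  n = 38: C(38, 8) = 48903492; 48903492 < 134217728? YES
  n = 39: C(39, 8) = 61523748; 61523748 < 134217728? YES
  n = 40: C(40, 8) = 76904685; 76904685 < 134217728? YES
  n = 41: C(41, 8) = 95548245; 95548245 < 134217728? YES
  n = 42: C(42, 8) = 118030185; 118030185 < 134217728? YES
  n = 43: C(43, 8) = 145008513; 145008513 < 134217728? NO
  n = 44: C(44, 8) = 177232627; 177232627 < 134217728? NO
The largest n with C(n, 8) < 134217728 is n = 42 (where E[X] = 118030185/134217728 ≈ 0.879393). Hence R(8, 8) > 42, i.e. R(8, 8) ≥ 43.

Largest n = 42; hence R(8, 8) > 42.


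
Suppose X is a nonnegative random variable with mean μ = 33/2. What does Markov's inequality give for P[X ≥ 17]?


μ = E[X] = 33/2, a = 17.
Markov: P[X ≥ 17] ≤ μ/a = (33/2)/17 = 33/34.
Numerically: ≈ 0.970588.
(Since a = 17 > μ = 16.500000, the bound 33/34 is < 1 and informative.)

P[X ≥ 17] ≤ 33/34 ≈ 0.970588.


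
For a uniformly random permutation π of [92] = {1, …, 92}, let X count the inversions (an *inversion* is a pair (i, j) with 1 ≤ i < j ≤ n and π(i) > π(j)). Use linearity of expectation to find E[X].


Write X = Σ X_I over the C(92, 2) = 4186 pairs i < j, with X_I the indicator of one inversion.
There are 4186 indicators.
For each fixed pair i < j, the values π(i) and π(j) are two distinct elements of {1, …, 92} in uniformly random order; by symmetry P[π(i) > π(j)] = 1/2.
By linearity: E[X] = 4186 · (1/2) = C(92, 2) · (1/2) = 4186/2 = 2093 ≈ 2093.0000.

E[X] = 2093 = 2093.0000.


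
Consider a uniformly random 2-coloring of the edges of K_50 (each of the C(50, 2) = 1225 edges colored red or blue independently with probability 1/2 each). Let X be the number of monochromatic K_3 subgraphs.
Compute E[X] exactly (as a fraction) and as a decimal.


Let X = Σ_S X_S over the C(50, 3) = 19600 subsets S of size 3, where X_S = 1 if the K_3 on S is monochromatic.
For a fixed S, the K_3 on S has C(3, 2) = 3 edges. P[all 3 edges red] = (1/2)^3, and likewise for blue, so P[monochromatic] = 2·(1/2)^3 = 2^{1 − 3} = 1/4.
By linearity of expectation: E[X] = C(50, 3) · 2^{1 − 3} = 19600 · 1/4 = 4900.
Numerically: E[X] ≈ 4900.000000.

E[X] = C(50,3)·2^(1−C(3,2)) = 4900 ≈ 4900.000000.


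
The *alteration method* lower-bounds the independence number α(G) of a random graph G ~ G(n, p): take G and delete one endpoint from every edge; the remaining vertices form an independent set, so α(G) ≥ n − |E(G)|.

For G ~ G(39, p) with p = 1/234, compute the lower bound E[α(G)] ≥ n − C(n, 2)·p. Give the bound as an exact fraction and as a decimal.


E[|E(G)|] = C(39, 2)·p = 741 · (1/234) = 19/6.
E[α(G)] ≥ n − E[|E(G)|] = 39 − 19/6 = 215/6.
Numerically: ≈ 35.833.
(This is only a lower bound; the true E[α(G)] may be larger.)

E[α(G)] ≥ 215/6 ≈ 35.833.
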